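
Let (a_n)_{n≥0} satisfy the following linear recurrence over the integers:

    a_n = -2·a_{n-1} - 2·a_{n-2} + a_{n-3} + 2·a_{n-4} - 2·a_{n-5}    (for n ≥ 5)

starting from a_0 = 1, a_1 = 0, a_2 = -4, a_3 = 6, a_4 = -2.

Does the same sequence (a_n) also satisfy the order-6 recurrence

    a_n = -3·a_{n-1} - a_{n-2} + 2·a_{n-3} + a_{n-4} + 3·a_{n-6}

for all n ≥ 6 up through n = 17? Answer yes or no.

no

Terms a_0..a_17: 1, 0, -4, 6, -2, -14, 30, -14, -62, 158, -118, -230, 758, -734, -830, 3662, -4422, -2294
n=6: candidate gives 55, actual a_6 = 30 ✗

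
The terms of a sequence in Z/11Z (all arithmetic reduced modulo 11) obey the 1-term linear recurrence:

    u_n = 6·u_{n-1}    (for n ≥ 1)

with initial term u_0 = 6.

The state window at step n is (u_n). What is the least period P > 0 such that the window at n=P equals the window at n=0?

n=0: window = (6)
n=1: window = (3)
n=2: window = (7)
n=3: window = (9)
n=4: window = (10)
n=5: window = (5)
n=6: window = (8)
n=7: window = (4)
n=8: window = (2)
n=9: window = (1)
n=10: window = (6)
window at n=10 equals window at n=0 → period = 10

10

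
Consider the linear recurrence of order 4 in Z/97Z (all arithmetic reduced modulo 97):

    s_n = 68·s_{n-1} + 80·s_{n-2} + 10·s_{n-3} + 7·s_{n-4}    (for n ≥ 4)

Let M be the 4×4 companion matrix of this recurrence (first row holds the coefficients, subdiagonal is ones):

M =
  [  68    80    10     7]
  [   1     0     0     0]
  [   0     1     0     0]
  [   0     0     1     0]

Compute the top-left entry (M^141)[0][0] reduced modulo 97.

(M^141)[0][0] is the top entry after applying M 141 times to the unit state (1, 0, 0, 0). Equivalently it is h_{144} for the auxiliary sequence (h_n) obeying the same recurrence with h_3 = 1 and h_i = 0 for 0 ≤ i < 3:
h_4 = 68·1 + 80·0 + 10·0 + 7·0 = 68
h_5 = 68·68 + 80·1 + 10·0 + 7·0 = 48
h_6 = 68·48 + 80·68 + 10·1 + 7·0 = 81
h_7 = 68·81 + 80·48 + 10·68 + 7·1 = 44
h_8 = 68·44 + 80·81 + 10·48 + 7·68 = 49
h_9 = 68·49 + 80·44 + 10·81 + 7·48 = 44
Continuing the recurrence:
  h_10 = 62;  h_11 = 95;  h_12 = 78;  h_13 = 58;  h_14 = 25;  h_15 = 25
  h_16 = 73;  h_17 = 54;  h_18 = 43;  h_19 = 1;  h_20 = 0;  h_21 = 15
  h_22 = 70;  h_23 = 50;  h_24 = 32;  h_25 = 94;  h_26 = 48;  h_27 = 8
  h_28 = 19;  h_29 = 63;  h_30 = 12;  h_31 = 88;  h_32 = 44;  h_33 = 20
  h_34 = 24;  h_35 = 20;  h_36 = 5;  h_37 = 89;  h_38 = 30;  h_39 = 38
  h_40 = 89;  h_41 = 24;  h_42 = 30;  h_43 = 72;  h_44 = 11;  h_45 = 89
  h_46 = 5;  h_47 = 23;  h_48 = 21;  h_49 = 61;  h_50 = 79;  h_51 = 50
  h_52 = 1;  h_53 = 47;  h_54 = 61;  h_55 = 23;  h_56 = 34;  h_57 = 47
  h_58 = 74;  h_59 = 78;  h_60 = 1;  h_61 = 5;  h_62 = 69;  h_63 = 22
  h_64 = 89;  h_65 = 1;  h_66 = 34;  h_67 = 41;  h_68 = 30;  h_69 = 41
  h_70 = 16;  h_71 = 8;  h_72 = 19;  h_73 = 51;  h_74 = 39;  h_75 = 91
  h_76 = 57;  h_77 = 69;  h_78 = 56;  h_79 = 59;  h_80 = 75;  h_81 = 96
  h_82 = 27;  h_83 = 9;  h_84 = 86;  h_85 = 41;  h_86 = 53;  h_87 = 47
  h_88 = 9;  h_89 = 48;  h_90 = 72;  h_91 = 37;  h_92 = 89;  h_93 = 77
  h_94 = 38;  h_95 = 96;  h_96 = 0;  h_97 = 63;  h_98 = 78;  h_99 = 55
  h_100 = 37;  h_101 = 86;  h_102 = 10;  h_103 = 70;  h_104 = 83;  h_105 = 15
  h_106 = 88;  h_107 = 65;  h_108 = 66;  h_109 = 3;  h_110 = 57;  h_111 = 90
  h_112 = 17;  h_113 = 23;  h_114 = 52;  h_115 = 65;  h_116 = 5;  h_117 = 13
  h_118 = 67;  h_119 = 87;  h_120 = 92;  h_121 = 9;  h_122 = 96;  h_123 = 47
  h_124 = 67;  h_125 = 27;  h_126 = 93;  h_127 = 74;  h_128 = 19;  h_129 = 86
  h_130 = 29;  h_131 = 54;  h_132 = 1;  h_133 = 42;  h_134 = 90;  h_135 = 71
  h_136 = 39;  h_137 = 20;  h_138 = 0;  h_139 = 62;  h_140 = 33;  h_141 = 69
  h_142 = 95
h_143 = 68·95 + 80·69 + 10·33 + 7·62 = 37
h_144 = 68·37 + 80·95 + 10·69 + 7·33 = 76

76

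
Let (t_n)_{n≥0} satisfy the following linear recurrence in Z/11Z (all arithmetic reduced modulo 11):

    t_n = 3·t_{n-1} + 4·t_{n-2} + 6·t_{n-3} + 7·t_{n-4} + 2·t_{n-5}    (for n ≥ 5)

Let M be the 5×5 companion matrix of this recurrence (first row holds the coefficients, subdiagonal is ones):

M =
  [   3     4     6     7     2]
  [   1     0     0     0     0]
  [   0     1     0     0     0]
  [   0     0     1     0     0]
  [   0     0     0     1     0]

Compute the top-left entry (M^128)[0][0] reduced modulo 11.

1

(M^128)[0][0] is the top entry after applying M 128 times to the unit state (1, 0, 0, 0, 0). Equivalently it is h_{132} for the auxiliary sequence (h_n) obeying the same recurrence with h_4 = 1 and h_i = 0 for 0 ≤ i < 4:
h_5 = 3·1 + 4·0 + 6·0 + 7·0 + 2·0 = 3
h_6 = 3·3 + 4·1 + 6·0 + 7·0 + 2·0 = 2
h_7 = 3·2 + 4·3 + 6·1 + 7·0 + 2·0 = 2
h_8 = 3·2 + 4·2 + 6·3 + 7·1 + 2·0 = 6
h_9 = 3·6 + 4·2 + 6·2 + 7·3 + 2·1 = 6
h_10 = 3·6 + 4·6 + 6·2 + 7·2 + 2·3 = 8
Continuing the recurrence:
  h_11 = 3;  h_12 = 2;  h_13 = 10;  h_14 = 3;  h_15 = 10;  h_16 = 1
  h_17 = 3;  h_18 = 4;  h_19 = 7;  h_20 = 5;  h_21 = 2;  h_22 = 3
  h_23 = 5;  h_24 = 0;  h_25 = 7;  h_26 = 10;  h_27 = 0;  h_28 = 4
  h_29 = 0;  h_30 = 1;  h_31 = 3;  h_32 = 8;  h_33 = 6;  h_34 = 9
  h_35 = 1;  h_36 = 5;  h_37 = 10;  h_38 = 10;  h_39 = 4;  h_40 = 6
  h_41 = 9;  h_42 = 0;  h_43 = 10;  h_44 = 2;  h_45 = 0;  h_46 = 9
  h_47 = 10;  h_48 = 1;  h_49 = 2;  h_50 = 1;  h_51 = 6;  h_52 = 6
  h_53 = 9;  h_54 = 10;  h_55 = 3;  h_56 = 3;  h_57 = 2;  h_58 = 3
  h_59 = 10;  h_60 = 4;  h_61 = 2;  h_62 = 8;  h_63 = 0;  h_64 = 4
  h_65 = 5;  h_66 = 3;  h_67 = 3;  h_68 = 2;  h_69 = 2;  h_70 = 8
  h_71 = 5;  h_72 = 2;  h_73 = 4;  h_74 = 0;  h_75 = 2;  h_76 = 10
  h_77 = 4;  h_78 = 6;  h_79 = 9;  h_80 = 6;  h_81 = 6;  h_82 = 3
  h_83 = 1;  h_84 = 1;  h_85 = 2;  h_86 = 5;  h_87 = 9;  h_88 = 2
  h_89 = 0;  h_90 = 2;  h_91 = 3;  h_92 = 5;  h_93 = 10;  h_94 = 5
  h_95 = 0;  h_96 = 0;  h_97 = 0;  h_98 = 0;  h_99 = 10;  h_100 = 8
  h_101 = 9;  h_102 = 9;  h_103 = 5;  h_104 = 5;  h_105 = 3;  h_106 = 8
  h_107 = 9;  h_108 = 1;  h_109 = 8;  h_110 = 1;  h_111 = 10;  h_112 = 8
  h_113 = 7;  h_114 = 4;  h_115 = 6;  h_116 = 9;  h_117 = 8;  h_118 = 6
  h_119 = 0;  h_120 = 4;  h_121 = 1;  h_122 = 0;  h_123 = 7;  h_124 = 0
  h_125 = 10;  h_126 = 8;  h_127 = 3;  h_128 = 5;  h_129 = 2;  h_130 = 10
h_131 = 3·10 + 4·2 + 6·5 + 7·3 + 2·8 = 6
h_132 = 3·6 + 4·10 + 6·2 + 7·5 + 2·3 = 1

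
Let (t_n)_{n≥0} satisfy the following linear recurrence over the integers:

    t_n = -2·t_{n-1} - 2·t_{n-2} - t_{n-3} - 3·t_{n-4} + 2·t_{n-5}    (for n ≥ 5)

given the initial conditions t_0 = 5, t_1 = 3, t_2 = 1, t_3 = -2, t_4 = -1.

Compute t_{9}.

t_5 = -2·-1 + -2·-2 + -1·1 + -3·3 + 2·5 = 6
t_6 = -2·6 + -2·-1 + -1·-2 + -3·1 + 2·3 = -5
t_7 = -2·-5 + -2·6 + -1·-1 + -3·-2 + 2·1 = 7
t_8 = -2·7 + -2·-5 + -1·6 + -3·-1 + 2·-2 = -11
t_9 = -2·-11 + -2·7 + -1·-5 + -3·6 + 2·-1 = -7

-7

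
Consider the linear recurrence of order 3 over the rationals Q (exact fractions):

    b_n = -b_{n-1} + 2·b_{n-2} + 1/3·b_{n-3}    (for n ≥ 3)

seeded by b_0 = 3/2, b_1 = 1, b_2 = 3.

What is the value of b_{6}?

61/3

b_3 = -1·3 + 2·1 + 1/3·3/2 = -1/2
b_4 = -1·-1/2 + 2·3 + 1/3·1 = 41/6
b_5 = -1·41/6 + 2·-1/2 + 1/3·3 = -41/6
b_6 = -1·-41/6 + 2·41/6 + 1/3·-1/2 = 61/3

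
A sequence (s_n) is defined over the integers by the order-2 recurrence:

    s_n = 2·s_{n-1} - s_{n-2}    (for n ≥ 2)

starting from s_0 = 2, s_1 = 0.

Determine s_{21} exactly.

s_2 = 2·0 + -1·2 = -2
s_3 = 2·-2 + -1·0 = -4
s_4 = 2·-4 + -1·-2 = -6
s_5 = 2·-6 + -1·-4 = -8
s_6 = 2·-8 + -1·-6 = -10
s_7 = 2·-10 + -1·-8 = -12
s_8 = 2·-12 + -1·-10 = -14
s_9 = 2·-14 + -1·-12 = -16
s_10 = 2·-16 + -1·-14 = -18
s_11 = 2·-18 + -1·-16 = -20
s_12 = 2·-20 + -1·-18 = -22
s_13 = 2·-22 + -1·-20 = -24
s_14 = 2·-24 + -1·-22 = -26
s_15 = 2·-26 + -1·-24 = -28
s_16 = 2·-28 + -1·-26 = -30
s_17 = 2·-30 + -1·-28 = -32
s_18 = 2·-32 + -1·-30 = -34
s_19 = 2·-34 + -1·-32 = -36
s_20 = 2·-36 + -1·-34 = -38
s_21 = 2·-38 + -1·-36 = -40

-40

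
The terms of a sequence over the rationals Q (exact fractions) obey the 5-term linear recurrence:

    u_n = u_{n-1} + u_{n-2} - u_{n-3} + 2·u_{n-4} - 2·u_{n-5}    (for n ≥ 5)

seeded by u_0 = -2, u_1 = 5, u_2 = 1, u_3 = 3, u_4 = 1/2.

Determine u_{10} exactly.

26

u_5 = 1·1/2 + 1·3 + -1·1 + 2·5 + -2·-2 = 33/2
u_6 = 1·33/2 + 1·1/2 + -1·3 + 2·1 + -2·5 = 6
u_7 = 1·6 + 1·33/2 + -1·1/2 + 2·3 + -2·1 = 26
u_8 = 1·26 + 1·6 + -1·33/2 + 2·1/2 + -2·3 = 21/2
u_9 = 1·21/2 + 1·26 + -1·6 + 2·33/2 + -2·1/2 = 125/2
u_10 = 1·125/2 + 1·21/2 + -1·26 + 2·6 + -2·33/2 = 26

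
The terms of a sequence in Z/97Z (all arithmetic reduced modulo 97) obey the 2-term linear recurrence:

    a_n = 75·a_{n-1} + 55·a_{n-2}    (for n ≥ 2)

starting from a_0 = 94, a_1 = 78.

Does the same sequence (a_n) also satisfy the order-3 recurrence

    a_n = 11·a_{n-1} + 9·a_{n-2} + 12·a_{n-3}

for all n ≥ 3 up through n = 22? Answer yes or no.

Terms a_0..a_22: 94, 78, 59, 82, 83, 65, 31, 80, 42, 81, 43, 17, 51, 7, 32, 69, 48, 23, 0, 4, 9, 22, 11
n=3: candidate gives 54, actual a_3 = 82 ✗

no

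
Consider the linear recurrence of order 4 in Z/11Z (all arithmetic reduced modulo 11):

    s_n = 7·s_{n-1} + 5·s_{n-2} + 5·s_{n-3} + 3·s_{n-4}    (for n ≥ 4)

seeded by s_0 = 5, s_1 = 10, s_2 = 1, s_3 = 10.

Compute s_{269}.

s_4 = 7·10 + 5·1 + 5·10 + 3·5 = 8
s_5 = 7·8 + 5·10 + 5·1 + 3·10 = 9
s_6 = 7·9 + 5·8 + 5·10 + 3·1 = 2
s_7 = 7·2 + 5·9 + 5·8 + 3·10 = 8
s_8 = 7·8 + 5·2 + 5·9 + 3·8 = 3
s_9 = 7·3 + 5·8 + 5·2 + 3·9 = 10
Continuing the recurrence:
  s_10 = 10;  s_11 = 5;  s_12 = 1;  s_13 = 2;  s_14 = 8;  s_15 = 9
  s_16 = 6;  s_17 = 1;  s_18 = 7;  s_19 = 1;  s_20 = 10;  s_21 = 3
  s_22 = 9;  s_23 = 10;  s_24 = 6;  s_25 = 3;  s_26 = 7;  s_27 = 3
  s_28 = 1;  s_29 = 0;  s_30 = 8;  s_31 = 4;  s_32 = 5;  s_33 = 7
  s_34 = 8;  s_35 = 7;  s_36 = 7;  s_37 = 2;  s_38 = 9;  s_39 = 8
  s_40 = 0;  s_41 = 3;  s_42 = 0;  s_43 = 6;  s_44 = 2;  s_45 = 9
  s_46 = 4;  s_47 = 2;  s_48 = 8;  s_49 = 3;  s_50 = 6;  s_51 = 4
  s_52 = 9;  s_53 = 1;  s_54 = 2;  s_55 = 10;  s_56 = 2;  s_57 = 0
  s_58 = 0;  s_59 = 7;  s_60 = 0;  s_61 = 2;  s_62 = 5;  s_63 = 0
  s_64 = 2;  s_65 = 1;  s_66 = 10;  s_67 = 8;  s_68 = 7;  s_69 = 10
  s_70 = 10;  s_71 = 3;  s_72 = 10;  s_73 = 0;  s_74 = 7;  s_75 = 9
  s_76 = 7;  s_77 = 8;  s_78 = 3;  s_79 = 2;  s_80 = 2;  s_81 = 8
  s_82 = 8;  s_83 = 2;  s_84 = 1;  s_85 = 4;  s_86 = 1;  s_87 = 5
  s_88 = 8;  s_89 = 10;  s_90 = 6;  s_91 = 4;  s_92 = 0;  s_93 = 3
  s_94 = 4;  s_95 = 0;  s_96 = 2;  s_97 = 10;  s_98 = 4;  s_99 = 0
  s_100 = 10;  s_101 = 10;  s_102 = 0;  s_103 = 1;  s_104 = 10;  s_105 = 6
  s_106 = 9;  s_107 = 3;  s_108 = 5;  s_109 = 3;  s_110 = 0;  s_111 = 5
  s_112 = 10;  s_113 = 5;  s_114 = 0;  s_115 = 2;  s_116 = 3;  s_117 = 2
  s_118 = 6;  s_119 = 7;  s_120 = 10;  s_121 = 9;  s_122 = 1;  s_123 = 2
  s_124 = 6;  s_125 = 7;  s_126 = 4;  s_127 = 0;  s_128 = 7;  s_129 = 2
  s_130 = 6;  s_131 = 10;  s_132 = 10;  s_133 = 2;  s_134 = 0;  s_135 = 2
  s_136 = 10;  s_137 = 9;  s_138 = 2;  s_139 = 5;  s_140 = 10;  s_141 = 0
  s_142 = 4;  s_143 = 5;  s_144 = 8;  s_145 = 2;  s_146 = 3;  s_147 = 9
  s_148 = 2;  s_149 = 3;  s_150 = 8;  s_151 = 9;  s_152 = 3;  s_153 = 5
  s_154 = 9;  s_155 = 9;  s_156 = 10;  s_157 = 10;  s_158 = 5;  s_159 = 8
  s_160 = 7;  s_161 = 1;  s_162 = 9;  s_163 = 6;  s_164 = 3;  s_165 = 0
  s_166 = 6;  s_167 = 9;  s_168 = 3;  s_169 = 8;  s_170 = 2;  s_171 = 8
  s_172 = 5;  s_173 = 10;  s_174 = 9;  s_175 = 8;  s_176 = 1;  s_177 = 1
  s_178 = 2;  s_179 = 4;  s_180 = 2;  s_181 = 3;  s_182 = 2;  s_183 = 7
  s_184 = 3;  s_185 = 9;  s_186 = 9;  s_187 = 1;  s_188 = 7;  s_189 = 5
  s_190 = 3;  s_191 = 7;  s_192 = 0;  s_193 = 10;  s_194 = 4;  s_195 = 0
  s_196 = 4;  s_197 = 1;  s_198 = 6;  s_199 = 1;  s_200 = 10;  s_201 = 9
  s_202 = 4;  s_203 = 5;  s_204 = 9;  s_205 = 3;  s_206 = 4;  s_207 = 4
  s_208 = 2;  s_209 = 8;  s_210 = 10;  s_211 = 0;  s_212 = 8;  s_213 = 9
  s_214 = 1;  s_215 = 4;  s_216 = 3;  s_217 = 7;  s_218 = 10;  s_219 = 0
  s_220 = 6;  s_221 = 3;  s_222 = 4;  s_223 = 7;  s_224 = 3;  s_225 = 8
  s_226 = 8;  s_227 = 0;  s_228 = 1;  s_229 = 5;  s_230 = 9;  s_231 = 5
  s_232 = 9;  s_233 = 5;  s_234 = 0;  s_235 = 8;  s_236 = 9;  s_237 = 8
  s_238 = 9;  s_239 = 7;  s_240 = 7;  s_241 = 10;  s_242 = 2;  s_243 = 10
  s_244 = 8;  s_245 = 3;  s_246 = 7;  s_247 = 2;  s_248 = 0;  s_249 = 10
  s_250 = 2;  s_251 = 4;  s_252 = 0;  s_253 = 5;  s_254 = 6;  s_255 = 2
  s_256 = 3;  s_257 = 10;  s_258 = 3;  s_259 = 4;  s_260 = 3;  s_261 = 9
  s_262 = 8;  s_263 = 7;  s_264 = 0;  s_265 = 3;  s_266 = 3;  s_267 = 2
s_268 = 7·2 + 5·3 + 5·3 + 3·0 = 0
s_269 = 7·0 + 5·2 + 5·3 + 3·3 = 1

1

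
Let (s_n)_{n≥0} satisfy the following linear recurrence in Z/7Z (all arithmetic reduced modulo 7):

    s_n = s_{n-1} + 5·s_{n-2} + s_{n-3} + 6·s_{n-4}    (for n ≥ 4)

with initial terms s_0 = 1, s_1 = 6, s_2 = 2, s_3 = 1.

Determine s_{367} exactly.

s_4 = 1·1 + 5·2 + 1·6 + 6·1 = 2
s_5 = 1·2 + 5·1 + 1·2 + 6·6 = 3
s_6 = 1·3 + 5·2 + 1·1 + 6·2 = 5
s_7 = 1·5 + 5·3 + 1·2 + 6·1 = 0
s_8 = 1·0 + 5·5 + 1·3 + 6·2 = 5
s_9 = 1·5 + 5·0 + 1·5 + 6·3 = 0
s_10 = 1·0 + 5·5 + 1·0 + 6·5 = 6
s_11 = 1·6 + 5·0 + 1·5 + 6·0 = 4
s_12 = 1·4 + 5·6 + 1·0 + 6·5 = 1
s_13 = 1·1 + 5·4 + 1·6 + 6·0 = 6
s_14 = 1·6 + 5·1 + 1·4 + 6·6 = 2
s_15 = 1·2 + 5·6 + 1·1 + 6·4 = 1
(s_12, s_13, s_14, s_15) = (1, 6, 2, 1) = (s_0, s_1, s_2, s_3), so the sequence has period 12.
367 ≡ 7 (mod 12), hence s_367 = s_7 = 0.

0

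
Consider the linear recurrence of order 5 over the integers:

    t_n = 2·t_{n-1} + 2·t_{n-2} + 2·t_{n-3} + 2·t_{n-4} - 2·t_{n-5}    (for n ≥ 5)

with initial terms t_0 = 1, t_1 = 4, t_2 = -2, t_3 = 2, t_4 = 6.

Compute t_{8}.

t_5 = 2·6 + 2·2 + 2·-2 + 2·4 + -2·1 = 18
t_6 = 2·18 + 2·6 + 2·2 + 2·-2 + -2·4 = 40
t_7 = 2·40 + 2·18 + 2·6 + 2·2 + -2·-2 = 136
t_8 = 2·136 + 2·40 + 2·18 + 2·6 + -2·2 = 396

396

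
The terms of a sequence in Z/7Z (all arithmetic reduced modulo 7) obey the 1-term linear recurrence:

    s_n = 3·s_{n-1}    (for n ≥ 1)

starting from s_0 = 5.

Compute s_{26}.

s_1 = 3·5 = 1
s_2 = 3·1 = 3
s_3 = 3·3 = 2
s_4 = 3·2 = 6
s_5 = 3·6 = 4
s_6 = 3·4 = 5
(s_6) = (5) = (s_0), so the sequence has period 6.
26 ≡ 2 (mod 6), hence s_26 = s_2 = 3.

3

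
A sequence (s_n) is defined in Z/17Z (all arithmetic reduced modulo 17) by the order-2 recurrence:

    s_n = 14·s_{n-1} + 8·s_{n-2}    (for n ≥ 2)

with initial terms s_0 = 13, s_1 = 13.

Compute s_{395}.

9

s_2 = 14·13 + 8·13 = 14
s_3 = 14·14 + 8·13 = 11
s_4 = 14·11 + 8·14 = 11
s_5 = 14·11 + 8·11 = 4
s_6 = 14·4 + 8·11 = 8
s_7 = 14·8 + 8·4 = 8
s_8 = 14·8 + 8·8 = 6
s_9 = 14·6 + 8·8 = 12
s_10 = 14·12 + 8·6 = 12
s_11 = 14·12 + 8·12 = 9
s_12 = 14·9 + 8·12 = 1
s_13 = 14·1 + 8·9 = 1
s_14 = 14·1 + 8·1 = 5
s_15 = 14·5 + 8·1 = 10
s_16 = 14·10 + 8·5 = 10
s_17 = 14·10 + 8·10 = 16
s_18 = 14·16 + 8·10 = 15
s_19 = 14·15 + 8·16 = 15
s_20 = 14·15 + 8·15 = 7
s_21 = 14·7 + 8·15 = 14
s_22 = 14·14 + 8·7 = 14
s_23 = 14·14 + 8·14 = 2
s_24 = 14·2 + 8·14 = 4
s_25 = 14·4 + 8·2 = 4
s_26 = 14·4 + 8·4 = 3
s_27 = 14·3 + 8·4 = 6
s_28 = 14·6 + 8·3 = 6
s_29 = 14·6 + 8·6 = 13
s_30 = 14·13 + 8·6 = 9
s_31 = 14·9 + 8·13 = 9
s_32 = 14·9 + 8·9 = 11
s_33 = 14·11 + 8·9 = 5
s_34 = 14·5 + 8·11 = 5
s_35 = 14·5 + 8·5 = 8
s_36 = 14·8 + 8·5 = 16
s_37 = 14·16 + 8·8 = 16
s_38 = 14·16 + 8·16 = 12
s_39 = 14·12 + 8·16 = 7
s_40 = 14·7 + 8·12 = 7
s_41 = 14·7 + 8·7 = 1
s_42 = 14·1 + 8·7 = 2
s_43 = 14·2 + 8·1 = 2
s_44 = 14·2 + 8·2 = 10
s_45 = 14·10 + 8·2 = 3
s_46 = 14·3 + 8·10 = 3
s_47 = 14·3 + 8·3 = 15
s_48 = 14·15 + 8·3 = 13
s_49 = 14·13 + 8·15 = 13
(s_48, s_49) = (13, 13) = (s_0, s_1), so the sequence has period 48.
395 ≡ 11 (mod 48), hence s_395 = s_11 = 9.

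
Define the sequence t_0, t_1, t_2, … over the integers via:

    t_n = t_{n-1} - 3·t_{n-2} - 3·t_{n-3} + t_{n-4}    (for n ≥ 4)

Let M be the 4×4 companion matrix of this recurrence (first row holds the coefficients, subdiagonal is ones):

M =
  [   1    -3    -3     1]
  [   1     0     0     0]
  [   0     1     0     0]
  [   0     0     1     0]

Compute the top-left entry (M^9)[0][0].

-392

(M^9)[0][0] is the top entry after applying M 9 times to the unit state (1, 0, 0, 0). Equivalently it is h_{12} for the auxiliary sequence (h_n) obeying the same recurrence with h_3 = 1 and h_i = 0 for 0 ≤ i < 3:
h_4 = 1·1 + -3·0 + -3·0 + 1·0 = 1
h_5 = 1·1 + -3·1 + -3·0 + 1·0 = -2
h_6 = 1·-2 + -3·1 + -3·1 + 1·0 = -8
h_7 = 1·-8 + -3·-2 + -3·1 + 1·1 = -4
h_8 = 1·-4 + -3·-8 + -3·-2 + 1·1 = 27
h_9 = 1·27 + -3·-4 + -3·-8 + 1·-2 = 61
h_10 = 1·61 + -3·27 + -3·-4 + 1·-8 = -16
h_11 = 1·-16 + -3·61 + -3·27 + 1·-4 = -284
h_12 = 1·-284 + -3·-16 + -3·61 + 1·27 = -392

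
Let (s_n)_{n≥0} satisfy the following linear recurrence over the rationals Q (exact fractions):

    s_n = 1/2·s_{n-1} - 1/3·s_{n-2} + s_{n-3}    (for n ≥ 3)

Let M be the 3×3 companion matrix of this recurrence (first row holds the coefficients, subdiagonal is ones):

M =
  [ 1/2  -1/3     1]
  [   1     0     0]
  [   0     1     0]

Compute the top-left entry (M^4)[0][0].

(M^4)[0][0] is the top entry after applying M 4 times to the unit state (1, 0, 0). Equivalently it is h_{6} for the auxiliary sequence (h_n) obeying the same recurrence with h_2 = 1 and h_i = 0 for 0 ≤ i < 2:
h_3 = 1/2·1 + -1/3·0 + 1·0 = 1/2
h_4 = 1/2·1/2 + -1/3·1 + 1·0 = -1/12
h_5 = 1/2·-1/12 + -1/3·1/2 + 1·1 = 19/24
h_6 = 1/2·19/24 + -1/3·-1/12 + 1·1/2 = 133/144

133/144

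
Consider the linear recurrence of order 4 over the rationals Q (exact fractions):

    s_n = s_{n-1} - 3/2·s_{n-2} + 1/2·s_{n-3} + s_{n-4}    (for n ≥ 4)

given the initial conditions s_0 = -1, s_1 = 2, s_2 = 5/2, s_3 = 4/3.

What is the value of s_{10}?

167/96

s_4 = 1·4/3 + -3/2·5/2 + 1/2·2 + 1·-1 = -29/12
s_5 = 1·-29/12 + -3/2·4/3 + 1/2·5/2 + 1·2 = -7/6
s_6 = 1·-7/6 + -3/2·-29/12 + 1/2·4/3 + 1·5/2 = 45/8
s_7 = 1·45/8 + -3/2·-7/6 + 1/2·-29/12 + 1·4/3 = 15/2
s_8 = 1·15/2 + -3/2·45/8 + 1/2·-7/6 + 1·-29/12 = -63/16
s_9 = 1·-63/16 + -3/2·15/2 + 1/2·45/8 + 1·-7/6 = -325/24
s_10 = 1·-325/24 + -3/2·-63/16 + 1/2·15/2 + 1·45/8 = 167/96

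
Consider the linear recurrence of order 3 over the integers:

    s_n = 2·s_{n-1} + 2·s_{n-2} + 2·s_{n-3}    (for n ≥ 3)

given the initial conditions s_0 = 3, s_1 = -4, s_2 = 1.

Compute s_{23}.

-2642871936

s_3 = 2·1 + 2·-4 + 2·3 = 0
s_4 = 2·0 + 2·1 + 2·-4 = -6
s_5 = 2·-6 + 2·0 + 2·1 = -10
s_6 = 2·-10 + 2·-6 + 2·0 = -32
s_7 = 2·-32 + 2·-10 + 2·-6 = -96
s_8 = 2·-96 + 2·-32 + 2·-10 = -276
s_9 = 2·-276 + 2·-96 + 2·-32 = -808
s_10 = 2·-808 + 2·-276 + 2·-96 = -2360
s_11 = 2·-2360 + 2·-808 + 2·-276 = -6888
s_12 = 2·-6888 + 2·-2360 + 2·-808 = -20112
s_13 = 2·-20112 + 2·-6888 + 2·-2360 = -58720
s_14 = 2·-58720 + 2·-20112 + 2·-6888 = -171440
s_15 = 2·-171440 + 2·-58720 + 2·-20112 = -500544
s_16 = 2·-500544 + 2·-171440 + 2·-58720 = -1461408
s_17 = 2·-1461408 + 2·-500544 + 2·-171440 = -4266784
s_18 = 2·-4266784 + 2·-1461408 + 2·-500544 = -12457472
s_19 = 2·-12457472 + 2·-4266784 + 2·-1461408 = -36371328
s_20 = 2·-36371328 + 2·-12457472 + 2·-4266784 = -106191168
s_21 = 2·-106191168 + 2·-36371328 + 2·-12457472 = -310039936
s_22 = 2·-310039936 + 2·-106191168 + 2·-36371328 = -905204864
s_23 = 2·-905204864 + 2·-310039936 + 2·-106191168 = -2642871936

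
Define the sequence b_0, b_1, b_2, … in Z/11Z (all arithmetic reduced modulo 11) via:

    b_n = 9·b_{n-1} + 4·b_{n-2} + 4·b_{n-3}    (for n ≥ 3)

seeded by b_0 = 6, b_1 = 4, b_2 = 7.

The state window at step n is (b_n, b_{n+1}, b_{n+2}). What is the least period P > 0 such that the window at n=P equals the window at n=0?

n=0: window = (6, 4, 7)
n=1: window = (4, 7, 4)
n=2: window = (7, 4, 3)
n=3: window = (4, 3, 5)
n=4: window = (3, 5, 7)
n=5: window = (5, 7, 7)
n=6: window = (7, 7, 1)
n=7: window = (7, 1, 10)
n=8: window = (1, 10, 1)
n=9: window = (10, 1, 9)
n=10: window = (1, 9, 4)
n=11: window = (9, 4, 10)
n=12: window = (4, 10, 10)
n=13: window = (10, 10, 3)
n=14: window = (10, 3, 8)
n=15: window = (3, 8, 3)
n=16: window = (8, 3, 5)
n=17: window = (3, 5, 1)
n=18: window = (5, 1, 8)
n=19: window = (1, 8, 8)
n=20: window = (8, 8, 9)
n=21: window = (8, 9, 2)
n=22: window = (9, 2, 9)
n=23: window = (2, 9, 4)
n=24: window = (9, 4, 3)
n=25: window = (4, 3, 2)
n=26: window = (3, 2, 2)
n=27: window = (2, 2, 5)
n=28: window = (2, 5, 6)
n=29: window = (5, 6, 5)
n=30: window = (6, 5, 1)
n=31: window = (5, 1, 9)
n=32: window = (1, 9, 6)
n=33: window = (9, 6, 6)
n=34: window = (6, 6, 4)
n=35: window = (6, 4, 7)
window at n=35 equals window at n=0 → period = 35

35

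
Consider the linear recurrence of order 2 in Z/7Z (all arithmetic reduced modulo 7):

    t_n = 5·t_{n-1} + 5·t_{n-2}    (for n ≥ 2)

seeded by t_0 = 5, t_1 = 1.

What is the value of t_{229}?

6

t_2 = 5·1 + 5·5 = 2
t_3 = 5·2 + 5·1 = 1
t_4 = 5·1 + 5·2 = 1
t_5 = 5·1 + 5·1 = 3
t_6 = 5·3 + 5·1 = 6
t_7 = 5·6 + 5·3 = 3
t_8 = 5·3 + 5·6 = 3
t_9 = 5·3 + 5·3 = 2
t_10 = 5·2 + 5·3 = 4
t_11 = 5·4 + 5·2 = 2
t_12 = 5·2 + 5·4 = 2
t_13 = 5·2 + 5·2 = 6
t_14 = 5·6 + 5·2 = 5
t_15 = 5·5 + 5·6 = 6
t_16 = 5·6 + 5·5 = 6
t_17 = 5·6 + 5·6 = 4
t_18 = 5·4 + 5·6 = 1
t_19 = 5·1 + 5·4 = 4
t_20 = 5·4 + 5·1 = 4
t_21 = 5·4 + 5·4 = 5
t_22 = 5·5 + 5·4 = 3
t_23 = 5·3 + 5·5 = 5
t_24 = 5·5 + 5·3 = 5
t_25 = 5·5 + 5·5 = 1
(t_24, t_25) = (5, 1) = (t_0, t_1), so the sequence has period 24.
229 ≡ 13 (mod 24), hence t_229 = t_13 = 6.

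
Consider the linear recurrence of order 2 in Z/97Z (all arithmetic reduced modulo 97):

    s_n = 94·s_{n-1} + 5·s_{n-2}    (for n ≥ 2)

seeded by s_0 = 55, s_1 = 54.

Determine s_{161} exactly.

16

s_2 = 94·54 + 5·55 = 16
s_3 = 94·16 + 5·54 = 28
s_4 = 94·28 + 5·16 = 93
s_5 = 94·93 + 5·28 = 55
s_6 = 94·55 + 5·93 = 9
s_7 = 94·9 + 5·55 = 54
s_8 = 94·54 + 5·9 = 77
s_9 = 94·77 + 5·54 = 39
s_10 = 94·39 + 5·77 = 74
s_11 = 94·74 + 5·39 = 70
s_12 = 94·70 + 5·74 = 63
s_13 = 94·63 + 5·70 = 64
s_14 = 94·64 + 5·63 = 26
s_15 = 94·26 + 5·64 = 48
s_16 = 94·48 + 5·26 = 83
s_17 = 94·83 + 5·48 = 88
s_18 = 94·88 + 5·83 = 54
s_19 = 94·54 + 5·88 = 84
s_20 = 94·84 + 5·54 = 18
s_21 = 94·18 + 5·84 = 75
s_22 = 94·75 + 5·18 = 59
s_23 = 94·59 + 5·75 = 4
s_24 = 94·4 + 5·59 = 89
s_25 = 94·89 + 5·4 = 44
s_26 = 94·44 + 5·89 = 22
s_27 = 94·22 + 5·44 = 57
s_28 = 94·57 + 5·22 = 36
s_29 = 94·36 + 5·57 = 80
s_30 = 94·80 + 5·36 = 37
s_31 = 94·37 + 5·80 = 95
s_32 = 94·95 + 5·37 = 94
s_33 = 94·94 + 5·95 = 96
s_34 = 94·96 + 5·94 = 85
s_35 = 94·85 + 5·96 = 31
s_36 = 94·31 + 5·85 = 41
s_37 = 94·41 + 5·31 = 32
s_38 = 94·32 + 5·41 = 12
s_39 = 94·12 + 5·32 = 27
s_40 = 94·27 + 5·12 = 76
s_41 = 94·76 + 5·27 = 4
s_42 = 94·4 + 5·76 = 77
s_43 = 94·77 + 5·4 = 80
s_44 = 94·80 + 5·77 = 48
s_45 = 94·48 + 5·80 = 62
s_46 = 94·62 + 5·48 = 54
s_47 = 94·54 + 5·62 = 51
s_48 = 94·51 + 5·54 = 20
s_49 = 94·20 + 5·51 = 1
s_50 = 94·1 + 5·20 = 0
s_51 = 94·0 + 5·1 = 5
s_52 = 94·5 + 5·0 = 82
s_53 = 94·82 + 5·5 = 70
s_54 = 94·70 + 5·82 = 6
s_55 = 94·6 + 5·70 = 41
s_56 = 94·41 + 5·6 = 4
s_57 = 94·4 + 5·41 = 96
s_58 = 94·96 + 5·4 = 23
s_59 = 94·23 + 5·96 = 23
s_60 = 94·23 + 5·23 = 46
s_61 = 94·46 + 5·23 = 74
s_62 = 94·74 + 5·46 = 8
s_63 = 94·8 + 5·74 = 55
s_64 = 94·55 + 5·8 = 69
s_65 = 94·69 + 5·55 = 68
s_66 = 94·68 + 5·69 = 44
s_67 = 94·44 + 5·68 = 14
s_68 = 94·14 + 5·44 = 81
s_69 = 94·81 + 5·14 = 21
s_70 = 94·21 + 5·81 = 51
s_71 = 94·51 + 5·21 = 49
s_72 = 94·49 + 5·51 = 11
s_73 = 94·11 + 5·49 = 18
s_74 = 94·18 + 5·11 = 1
s_75 = 94·1 + 5·18 = 87
s_76 = 94·87 + 5·1 = 35
s_77 = 94·35 + 5·87 = 39
s_78 = 94·39 + 5·35 = 58
s_79 = 94·58 + 5·39 = 21
s_80 = 94·21 + 5·58 = 33
s_81 = 94·33 + 5·21 = 6
s_82 = 94·6 + 5·33 = 50
s_83 = 94·50 + 5·6 = 74
s_84 = 94·74 + 5·50 = 28
s_85 = 94·28 + 5·74 = 92
s_86 = 94·92 + 5·28 = 58
s_87 = 94·58 + 5·92 = 92
s_88 = 94·92 + 5·58 = 14
s_89 = 94·14 + 5·92 = 30
s_90 = 94·30 + 5·14 = 77
s_91 = 94·77 + 5·30 = 16
s_92 = 94·16 + 5·77 = 46
s_93 = 94·46 + 5·16 = 39
s_94 = 94·39 + 5·46 = 16
s_95 = 94·16 + 5·39 = 50
s_96 = 94·50 + 5·16 = 27
s_97 = 94·27 + 5·50 = 72
s_98 = 94·72 + 5·27 = 16
s_99 = 94·16 + 5·72 = 21
s_100 = 94·21 + 5·16 = 17
s_101 = 94·17 + 5·21 = 54
s_102 = 94·54 + 5·17 = 20
s_103 = 94·20 + 5·54 = 16
s_104 = 94·16 + 5·20 = 52
s_105 = 94·52 + 5·16 = 21
s_106 = 94·21 + 5·52 = 3
s_107 = 94·3 + 5·21 = 96
s_108 = 94·96 + 5·3 = 18
s_109 = 94·18 + 5·96 = 38
s_110 = 94·38 + 5·18 = 73
s_111 = 94·73 + 5·38 = 68
s_112 = 94·68 + 5·73 = 64
s_113 = 94·64 + 5·68 = 51
s_114 = 94·51 + 5·64 = 70
s_115 = 94·70 + 5·51 = 45
s_116 = 94·45 + 5·70 = 21
s_117 = 94·21 + 5·45 = 65
s_118 = 94·65 + 5·21 = 7
s_119 = 94·7 + 5·65 = 13
s_120 = 94·13 + 5·7 = 93
s_121 = 94·93 + 5·13 = 77
s_122 = 94·77 + 5·93 = 40
s_123 = 94·40 + 5·77 = 71
s_124 = 94·71 + 5·40 = 84
s_125 = 94·84 + 5·71 = 6
s_126 = 94·6 + 5·84 = 14
s_127 = 94·14 + 5·6 = 85
s_128 = 94·85 + 5·14 = 9
s_129 = 94·9 + 5·85 = 10
s_130 = 94·10 + 5·9 = 15
s_131 = 94·15 + 5·10 = 5
s_132 = 94·5 + 5·15 = 60
s_133 = 94·60 + 5·5 = 39
s_134 = 94·39 + 5·60 = 86
s_135 = 94·86 + 5·39 = 34
s_136 = 94·34 + 5·86 = 37
s_137 = 94·37 + 5·34 = 59
s_138 = 94·59 + 5·37 = 8
s_139 = 94·8 + 5·59 = 77
s_140 = 94·77 + 5·8 = 3
s_141 = 94·3 + 5·77 = 85
s_142 = 94·85 + 5·3 = 51
s_143 = 94·51 + 5·85 = 78
s_144 = 94·78 + 5·51 = 21
s_145 = 94·21 + 5·78 = 36
s_146 = 94·36 + 5·21 = 94
s_147 = 94·94 + 5·36 = 92
s_148 = 94·92 + 5·94 = 0
s_149 = 94·0 + 5·92 = 72
s_150 = 94·72 + 5·0 = 75
s_151 = 94·75 + 5·72 = 38
s_152 = 94·38 + 5·75 = 67
s_153 = 94·67 + 5·38 = 86
s_154 = 94·86 + 5·67 = 77
s_155 = 94·77 + 5·86 = 5
s_156 = 94·5 + 5·77 = 79
s_157 = 94·79 + 5·5 = 79
s_158 = 94·79 + 5·79 = 61
s_159 = 94·61 + 5·79 = 18
s_160 = 94·18 + 5·61 = 57
s_161 = 94·57 + 5·18 = 16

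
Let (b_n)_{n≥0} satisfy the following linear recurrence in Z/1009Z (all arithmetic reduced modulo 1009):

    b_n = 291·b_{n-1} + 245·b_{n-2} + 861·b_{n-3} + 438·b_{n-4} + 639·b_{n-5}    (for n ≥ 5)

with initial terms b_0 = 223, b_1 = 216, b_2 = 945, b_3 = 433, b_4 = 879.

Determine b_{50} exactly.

b_5 = 291·879 + 245·433 + 861·945 + 438·216 + 639·223 = 24
b_6 = 291·24 + 245·879 + 861·433 + 438·945 + 639·216 = 862
b_7 = 291·862 + 245·24 + 861·879 + 438·433 + 639·945 = 940
b_8 = 291·940 + 245·862 + 861·24 + 438·879 + 639·433 = 679
b_9 = 291·679 + 245·940 + 861·862 + 438·24 + 639·879 = 730
b_10 = 291·730 + 245·679 + 861·940 + 438·862 + 639·24 = 923
b_11 = 291·923 + 245·730 + 861·679 + 438·940 + 639·862 = 816
b_12 = 291·816 + 245·923 + 861·730 + 438·679 + 639·940 = 435
b_13 = 291·435 + 245·816 + 861·923 + 438·730 + 639·679 = 107
b_14 = 291·107 + 245·435 + 861·816 + 438·923 + 639·730 = 777
b_15 = 291·777 + 245·107 + 861·435 + 438·816 + 639·923 = 22
b_16 = 291·22 + 245·777 + 861·107 + 438·435 + 639·816 = 929
b_17 = 291·929 + 245·22 + 861·777 + 438·107 + 639·435 = 235
b_18 = 291·235 + 245·929 + 861·22 + 438·777 + 639·107 = 178
b_19 = 291·178 + 245·235 + 861·929 + 438·22 + 639·777 = 763
b_20 = 291·763 + 245·178 + 861·235 + 438·929 + 639·22 = 9
b_21 = 291·9 + 245·763 + 861·178 + 438·235 + 639·929 = 103
b_22 = 291·103 + 245·9 + 861·763 + 438·178 + 639·235 = 69
b_23 = 291·69 + 245·103 + 861·9 + 438·763 + 639·178 = 535
b_24 = 291·535 + 245·69 + 861·103 + 438·9 + 639·763 = 58
b_25 = 291·58 + 245·535 + 861·69 + 438·103 + 639·9 = 932
b_26 = 291·932 + 245·58 + 861·535 + 438·69 + 639·103 = 590
b_27 = 291·590 + 245·932 + 861·58 + 438·535 + 639·69 = 900
b_28 = 291·900 + 245·590 + 861·932 + 438·58 + 639·535 = 113
b_29 = 291·113 + 245·900 + 861·590 + 438·932 + 639·58 = 896
b_30 = 291·896 + 245·113 + 861·900 + 438·590 + 639·932 = 189
b_31 = 291·189 + 245·896 + 861·113 + 438·900 + 639·590 = 834
b_32 = 291·834 + 245·189 + 861·896 + 438·113 + 639·900 = 19
b_33 = 291·19 + 245·834 + 861·189 + 438·896 + 639·113 = 782
b_34 = 291·782 + 245·19 + 861·834 + 438·189 + 639·896 = 298
b_35 = 291·298 + 245·782 + 861·19 + 438·834 + 639·189 = 773
b_36 = 291·773 + 245·298 + 861·782 + 438·19 + 639·834 = 12
b_37 = 291·12 + 245·773 + 861·298 + 438·782 + 639·19 = 948
b_38 = 291·948 + 245·12 + 861·773 + 438·298 + 639·782 = 543
b_39 = 291·543 + 245·948 + 861·12 + 438·773 + 639·298 = 312
b_40 = 291·312 + 245·543 + 861·948 + 438·12 + 639·773 = 533
b_41 = 291·533 + 245·312 + 861·543 + 438·948 + 639·12 = 959
b_42 = 291·959 + 245·533 + 861·312 + 438·543 + 639·948 = 320
b_43 = 291·320 + 245·959 + 861·533 + 438·312 + 639·543 = 290
b_44 = 291·290 + 245·320 + 861·959 + 438·533 + 639·312 = 639
b_45 = 291·639 + 245·290 + 861·320 + 438·959 + 639·533 = 619
b_46 = 291·619 + 245·639 + 861·290 + 438·320 + 639·959 = 392
b_47 = 291·392 + 245·619 + 861·639 + 438·290 + 639·320 = 173
b_48 = 291·173 + 245·392 + 861·619 + 438·639 + 639·290 = 328
b_49 = 291·328 + 245·173 + 861·392 + 438·619 + 639·639 = 492
b_50 = 291·492 + 245·328 + 861·173 + 438·392 + 639·619 = 343

343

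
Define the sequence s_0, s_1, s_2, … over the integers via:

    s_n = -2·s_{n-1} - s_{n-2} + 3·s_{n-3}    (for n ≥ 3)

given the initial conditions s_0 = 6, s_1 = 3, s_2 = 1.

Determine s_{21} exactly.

s_3 = -2·1 + -1·3 + 3·6 = 13
s_4 = -2·13 + -1·1 + 3·3 = -18
s_5 = -2·-18 + -1·13 + 3·1 = 26
s_6 = -2·26 + -1·-18 + 3·13 = 5
s_7 = -2·5 + -1·26 + 3·-18 = -90
s_8 = -2·-90 + -1·5 + 3·26 = 253
s_9 = -2·253 + -1·-90 + 3·5 = -401
s_10 = -2·-401 + -1·253 + 3·-90 = 279
s_11 = -2·279 + -1·-401 + 3·253 = 602
s_12 = -2·602 + -1·279 + 3·-401 = -2686
s_13 = -2·-2686 + -1·602 + 3·279 = 5607
s_14 = -2·5607 + -1·-2686 + 3·602 = -6722
s_15 = -2·-6722 + -1·5607 + 3·-2686 = -221
s_16 = -2·-221 + -1·-6722 + 3·5607 = 23985
s_17 = -2·23985 + -1·-221 + 3·-6722 = -67915
s_18 = -2·-67915 + -1·23985 + 3·-221 = 111182
s_19 = -2·111182 + -1·-67915 + 3·23985 = -82494
s_20 = -2·-82494 + -1·111182 + 3·-67915 = -149939
s_21 = -2·-149939 + -1·-82494 + 3·111182 = 715918

715918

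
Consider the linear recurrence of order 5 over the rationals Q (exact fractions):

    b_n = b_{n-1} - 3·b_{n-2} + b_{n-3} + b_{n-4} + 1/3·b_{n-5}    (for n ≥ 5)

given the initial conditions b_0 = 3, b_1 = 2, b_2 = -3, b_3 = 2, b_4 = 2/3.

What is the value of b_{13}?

2338/9

b_5 = 1·2/3 + -3·2 + 1·-3 + 1·2 + 1/3·3 = -16/3
b_6 = 1·-16/3 + -3·2/3 + 1·2 + 1·-3 + 1/3·2 = -23/3
b_7 = 1·-23/3 + -3·-16/3 + 1·2/3 + 1·2 + 1/3·-3 = 10
b_8 = 1·10 + -3·-23/3 + 1·-16/3 + 1·2/3 + 1/3·2 = 29
b_9 = 1·29 + -3·10 + 1·-23/3 + 1·-16/3 + 1/3·2/3 = -124/9
b_10 = 1·-124/9 + -3·29 + 1·10 + 1·-23/3 + 1/3·-16/3 = -902/9
b_11 = 1·-902/9 + -3·-124/9 + 1·29 + 1·10 + 1/3·-23/3 = -202/9
b_12 = 1·-202/9 + -3·-902/9 + 1·-124/9 + 1·29 + 1/3·10 = 2671/9
b_13 = 1·2671/9 + -3·-202/9 + 1·-902/9 + 1·-124/9 + 1/3·29 = 2338/9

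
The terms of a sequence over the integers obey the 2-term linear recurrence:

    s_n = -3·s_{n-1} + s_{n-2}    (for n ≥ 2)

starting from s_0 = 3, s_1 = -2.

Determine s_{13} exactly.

-4488482

s_2 = -3·-2 + 1·3 = 9
s_3 = -3·9 + 1·-2 = -29
s_4 = -3·-29 + 1·9 = 96
s_5 = -3·96 + 1·-29 = -317
s_6 = -3·-317 + 1·96 = 1047
s_7 = -3·1047 + 1·-317 = -3458
s_8 = -3·-3458 + 1·1047 = 11421
s_9 = -3·11421 + 1·-3458 = -37721
s_10 = -3·-37721 + 1·11421 = 124584
s_11 = -3·124584 + 1·-37721 = -411473
s_12 = -3·-411473 + 1·124584 = 1359003
s_13 = -3·1359003 + 1·-411473 = -4488482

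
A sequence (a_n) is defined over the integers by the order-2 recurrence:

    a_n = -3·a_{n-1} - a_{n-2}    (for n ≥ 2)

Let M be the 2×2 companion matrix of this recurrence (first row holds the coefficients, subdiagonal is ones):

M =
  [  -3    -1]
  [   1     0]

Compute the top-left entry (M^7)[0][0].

-987

(M^7)[0][0] is the top entry after applying M 7 times to the unit state (1, 0). Equivalently it is h_{8} for the auxiliary sequence (h_n) obeying the same recurrence with h_1 = 1 and h_i = 0 for 0 ≤ i < 1:
h_2 = -3·1 + -1·0 = -3
h_3 = -3·-3 + -1·1 = 8
h_4 = -3·8 + -1·-3 = -21
h_5 = -3·-21 + -1·8 = 55
h_6 = -3·55 + -1·-21 = -144
h_7 = -3·-144 + -1·55 = 377
h_8 = -3·377 + -1·-144 = -987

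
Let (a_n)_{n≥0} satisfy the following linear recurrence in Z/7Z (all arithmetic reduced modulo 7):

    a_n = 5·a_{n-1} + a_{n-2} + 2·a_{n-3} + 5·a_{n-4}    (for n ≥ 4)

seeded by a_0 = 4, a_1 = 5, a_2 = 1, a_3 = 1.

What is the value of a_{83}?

6

a_4 = 5·1 + 1·1 + 2·5 + 5·4 = 1
a_5 = 5·1 + 1·1 + 2·1 + 5·5 = 5
a_6 = 5·5 + 1·1 + 2·1 + 5·1 = 5
a_7 = 5·5 + 1·5 + 2·1 + 5·1 = 2
a_8 = 5·2 + 1·5 + 2·5 + 5·1 = 2
a_9 = 5·2 + 1·2 + 2·5 + 5·5 = 5
a_10 = 5·5 + 1·2 + 2·2 + 5·5 = 0
a_11 = 5·0 + 1·5 + 2·2 + 5·2 = 5
a_12 = 5·5 + 1·0 + 2·5 + 5·2 = 3
a_13 = 5·3 + 1·5 + 2·0 + 5·5 = 3
a_14 = 5·3 + 1·3 + 2·5 + 5·0 = 0
a_15 = 5·0 + 1·3 + 2·3 + 5·5 = 6
a_16 = 5·6 + 1·0 + 2·3 + 5·3 = 2
a_17 = 5·2 + 1·6 + 2·0 + 5·3 = 3
a_18 = 5·3 + 1·2 + 2·6 + 5·0 = 1
a_19 = 5·1 + 1·3 + 2·2 + 5·6 = 0
a_20 = 5·0 + 1·1 + 2·3 + 5·2 = 3
a_21 = 5·3 + 1·0 + 2·1 + 5·3 = 4
a_22 = 5·4 + 1·3 + 2·0 + 5·1 = 0
a_23 = 5·0 + 1·4 + 2·3 + 5·0 = 3
a_24 = 5·3 + 1·0 + 2·4 + 5·3 = 3
a_25 = 5·3 + 1·3 + 2·0 + 5·4 = 3
a_26 = 5·3 + 1·3 + 2·3 + 5·0 = 3
a_27 = 5·3 + 1·3 + 2·3 + 5·3 = 4
a_28 = 5·4 + 1·3 + 2·3 + 5·3 = 2
a_29 = 5·2 + 1·4 + 2·3 + 5·3 = 0
a_30 = 5·0 + 1·2 + 2·4 + 5·3 = 4
a_31 = 5·4 + 1·0 + 2·2 + 5·4 = 2
a_32 = 5·2 + 1·4 + 2·0 + 5·2 = 3
a_33 = 5·3 + 1·2 + 2·4 + 5·0 = 4
a_34 = 5·4 + 1·3 + 2·2 + 5·4 = 5
a_35 = 5·5 + 1·4 + 2·3 + 5·2 = 3
a_36 = 5·3 + 1·5 + 2·4 + 5·3 = 1
a_37 = 5·1 + 1·3 + 2·5 + 5·4 = 3
a_38 = 5·3 + 1·1 + 2·3 + 5·5 = 5
a_39 = 5·5 + 1·3 + 2·1 + 5·3 = 3
a_40 = 5·3 + 1·5 + 2·3 + 5·1 = 3
a_41 = 5·3 + 1·3 + 2·5 + 5·3 = 1
a_42 = 5·1 + 1·3 + 2·3 + 5·5 = 4
a_43 = 5·4 + 1·1 + 2·3 + 5·3 = 0
a_44 = 5·0 + 1·4 + 2·1 + 5·3 = 0
a_45 = 5·0 + 1·0 + 2·4 + 5·1 = 6
a_46 = 5·6 + 1·0 + 2·0 + 5·4 = 1
a_47 = 5·1 + 1·6 + 2·0 + 5·0 = 4
a_48 = 5·4 + 1·1 + 2·6 + 5·0 = 5
a_49 = 5·5 + 1·4 + 2·1 + 5·6 = 5
a_50 = 5·5 + 1·5 + 2·4 + 5·1 = 1
a_51 = 5·1 + 1·5 + 2·5 + 5·4 = 5
a_52 = 5·5 + 1·1 + 2·5 + 5·5 = 5
a_53 = 5·5 + 1·5 + 2·1 + 5·5 = 1
a_54 = 5·1 + 1·5 + 2·5 + 5·1 = 4
a_55 = 5·4 + 1·1 + 2·5 + 5·5 = 0
a_56 = 5·0 + 1·4 + 2·1 + 5·5 = 3
a_57 = 5·3 + 1·0 + 2·4 + 5·1 = 0
a_58 = 5·0 + 1·3 + 2·0 + 5·4 = 2
a_59 = 5·2 + 1·0 + 2·3 + 5·0 = 2
a_60 = 5·2 + 1·2 + 2·0 + 5·3 = 6
a_61 = 5·6 + 1·2 + 2·2 + 5·0 = 1
a_62 = 5·1 + 1·6 + 2·2 + 5·2 = 4
a_63 = 5·4 + 1·1 + 2·6 + 5·2 = 1
a_64 = 5·1 + 1·4 + 2·1 + 5·6 = 6
a_65 = 5·6 + 1·1 + 2·4 + 5·1 = 2
a_66 = 5·2 + 1·6 + 2·1 + 5·4 = 3
a_67 = 5·3 + 1·2 + 2·6 + 5·1 = 6
a_68 = 5·6 + 1·3 + 2·2 + 5·6 = 4
a_69 = 5·4 + 1·6 + 2·3 + 5·2 = 0
a_70 = 5·0 + 1·4 + 2·6 + 5·3 = 3
a_71 = 5·3 + 1·0 + 2·4 + 5·6 = 4
a_72 = 5·4 + 1·3 + 2·0 + 5·4 = 1
a_73 = 5·1 + 1·4 + 2·3 + 5·0 = 1
a_74 = 5·1 + 1·1 + 2·4 + 5·3 = 1
a_75 = 5·1 + 1·1 + 2·1 + 5·4 = 0
a_76 = 5·0 + 1·1 + 2·1 + 5·1 = 1
a_77 = 5·1 + 1·0 + 2·1 + 5·1 = 5
a_78 = 5·5 + 1·1 + 2·0 + 5·1 = 3
a_79 = 5·3 + 1·5 + 2·1 + 5·0 = 1
a_80 = 5·1 + 1·3 + 2·5 + 5·1 = 2
a_81 = 5·2 + 1·1 + 2·3 + 5·5 = 0
a_82 = 5·0 + 1·2 + 2·1 + 5·3 = 5
a_83 = 5·5 + 1·0 + 2·2 + 5·1 = 6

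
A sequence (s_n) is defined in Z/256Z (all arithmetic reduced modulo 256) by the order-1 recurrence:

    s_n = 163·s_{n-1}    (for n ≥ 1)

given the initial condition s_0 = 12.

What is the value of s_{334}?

s_1 = 163·12 = 164
s_2 = 163·164 = 108
s_3 = 163·108 = 196
s_4 = 163·196 = 204
s_5 = 163·204 = 228
s_6 = 163·228 = 44
s_7 = 163·44 = 4
s_8 = 163·4 = 140
s_9 = 163·140 = 36
s_10 = 163·36 = 236
s_11 = 163·236 = 68
s_12 = 163·68 = 76
s_13 = 163·76 = 100
s_14 = 163·100 = 172
s_15 = 163·172 = 132
s_16 = 163·132 = 12
(s_16) = (12) = (s_0), so the sequence has period 16.
334 ≡ 14 (mod 16), hence s_334 = s_14 = 172.

172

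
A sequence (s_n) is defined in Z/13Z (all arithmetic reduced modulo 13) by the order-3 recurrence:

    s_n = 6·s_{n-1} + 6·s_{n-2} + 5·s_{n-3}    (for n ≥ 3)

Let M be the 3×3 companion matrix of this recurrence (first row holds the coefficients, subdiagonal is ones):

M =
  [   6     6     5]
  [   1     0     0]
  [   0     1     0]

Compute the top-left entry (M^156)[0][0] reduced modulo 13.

(M^156)[0][0] is the top entry after applying M 156 times to the unit state (1, 0, 0). Equivalently it is h_{158} for the auxiliary sequence (h_n) obeying the same recurrence with h_2 = 1 and h_i = 0 for 0 ≤ i < 2:
h_3 = 6·1 + 6·0 + 5·0 = 6
h_4 = 6·6 + 6·1 + 5·0 = 3
h_5 = 6·3 + 6·6 + 5·1 = 7
h_6 = 6·7 + 6·3 + 5·6 = 12
h_7 = 6·12 + 6·7 + 5·3 = 12
h_8 = 6·12 + 6·12 + 5·7 = 10
h_9 = 6·10 + 6·12 + 5·12 = 10
h_10 = 6·10 + 6·10 + 5·12 = 11
h_11 = 6·11 + 6·10 + 5·10 = 7
h_12 = 6·7 + 6·11 + 5·10 = 2
h_13 = 6·2 + 6·7 + 5·11 = 5
h_14 = 6·5 + 6·2 + 5·7 = 12
h_15 = 6·12 + 6·5 + 5·2 = 8
h_16 = 6·8 + 6·12 + 5·5 = 2
h_17 = 6·2 + 6·8 + 5·12 = 3
h_18 = 6·3 + 6·2 + 5·8 = 5
h_19 = 6·5 + 6·3 + 5·2 = 6
h_20 = 6·6 + 6·5 + 5·3 = 3
h_21 = 6·3 + 6·6 + 5·5 = 1
h_22 = 6·1 + 6·3 + 5·6 = 2
h_23 = 6·2 + 6·1 + 5·3 = 7
h_24 = 6·7 + 6·2 + 5·1 = 7
h_25 = 6·7 + 6·7 + 5·2 = 3
h_26 = 6·3 + 6·7 + 5·7 = 4
h_27 = 6·4 + 6·3 + 5·7 = 12
h_28 = 6·12 + 6·4 + 5·3 = 7
h_29 = 6·7 + 6·12 + 5·4 = 4
h_30 = 6·4 + 6·7 + 5·12 = 9
h_31 = 6·9 + 6·4 + 5·7 = 9
h_32 = 6·9 + 6·9 + 5·4 = 11
h_33 = 6·11 + 6·9 + 5·9 = 9
h_34 = 6·9 + 6·11 + 5·9 = 9
h_35 = 6·9 + 6·9 + 5·11 = 7
h_36 = 6·7 + 6·9 + 5·9 = 11
h_37 = 6·11 + 6·7 + 5·9 = 10
h_38 = 6·10 + 6·11 + 5·7 = 5
h_39 = 6·5 + 6·10 + 5·11 = 2
h_40 = 6·2 + 6·5 + 5·10 = 1
h_41 = 6·1 + 6·2 + 5·5 = 4
h_42 = 6·4 + 6·1 + 5·2 = 1
h_43 = 6·1 + 6·4 + 5·1 = 9
h_44 = 6·9 + 6·1 + 5·4 = 2
h_45 = 6·2 + 6·9 + 5·1 = 6
h_46 = 6·6 + 6·2 + 5·9 = 2
h_47 = 6·2 + 6·6 + 5·2 = 6
h_48 = 6·6 + 6·2 + 5·6 = 0
h_49 = 6·0 + 6·6 + 5·2 = 7
h_50 = 6·7 + 6·0 + 5·6 = 7
h_51 = 6·7 + 6·7 + 5·0 = 6
h_52 = 6·6 + 6·7 + 5·7 = 9
h_53 = 6·9 + 6·6 + 5·7 = 8
h_54 = 6·8 + 6·9 + 5·6 = 2
h_55 = 6·2 + 6·8 + 5·9 = 1
h_56 = 6·1 + 6·2 + 5·8 = 6
h_57 = 6·6 + 6·1 + 5·2 = 0
h_58 = 6·0 + 6·6 + 5·1 = 2
h_59 = 6·2 + 6·0 + 5·6 = 3
h_60 = 6·3 + 6·2 + 5·0 = 4
h_61 = 6·4 + 6·3 + 5·2 = 0
h_62 = 6·0 + 6·4 + 5·3 = 0
h_63 = 6·0 + 6·0 + 5·4 = 7
h_64 = 6·7 + 6·0 + 5·0 = 3
h_65 = 6·3 + 6·7 + 5·0 = 8
h_66 = 6·8 + 6·3 + 5·7 = 10
h_67 = 6·10 + 6·8 + 5·3 = 6
h_68 = 6·6 + 6·10 + 5·8 = 6
h_69 = 6·6 + 6·6 + 5·10 = 5
h_70 = 6·5 + 6·6 + 5·6 = 5
h_71 = 6·5 + 6·5 + 5·6 = 12
h_72 = 6·12 + 6·5 + 5·5 = 10
h_73 = 6·10 + 6·12 + 5·5 = 1
h_74 = 6·1 + 6·10 + 5·12 = 9
h_75 = 6·9 + 6·1 + 5·10 = 6
h_76 = 6·6 + 6·9 + 5·1 = 4
h_77 = 6·4 + 6·6 + 5·9 = 1
h_78 = 6·1 + 6·4 + 5·6 = 8
h_79 = 6·8 + 6·1 + 5·4 = 9
h_80 = 6·9 + 6·8 + 5·1 = 3
h_81 = 6·3 + 6·9 + 5·8 = 8
h_82 = 6·8 + 6·3 + 5·9 = 7
h_83 = 6·7 + 6·8 + 5·3 = 1
h_84 = 6·1 + 6·7 + 5·8 = 10
h_85 = 6·10 + 6·1 + 5·7 = 10
h_86 = 6·10 + 6·10 + 5·1 = 8
h_87 = 6·8 + 6·10 + 5·10 = 2
h_88 = 6·2 + 6·8 + 5·10 = 6
h_89 = 6·6 + 6·2 + 5·8 = 10
h_90 = 6·10 + 6·6 + 5·2 = 2
h_91 = 6·2 + 6·10 + 5·6 = 11
h_92 = 6·11 + 6·2 + 5·10 = 11
h_93 = 6·11 + 6·11 + 5·2 = 12
h_94 = 6·12 + 6·11 + 5·11 = 11
h_95 = 6·11 + 6·12 + 5·11 = 11
h_96 = 6·11 + 6·11 + 5·12 = 10
h_97 = 6·10 + 6·11 + 5·11 = 12
h_98 = 6·12 + 6·10 + 5·11 = 5
h_99 = 6·5 + 6·12 + 5·10 = 9
h_100 = 6·9 + 6·5 + 5·12 = 1
h_101 = 6·1 + 6·9 + 5·5 = 7
h_102 = 6·7 + 6·1 + 5·9 = 2
h_103 = 6·2 + 6·7 + 5·1 = 7
h_104 = 6·7 + 6·2 + 5·7 = 11
h_105 = 6·11 + 6·7 + 5·2 = 1
h_106 = 6·1 + 6·11 + 5·7 = 3
h_107 = 6·3 + 6·1 + 5·11 = 1
h_108 = 6·1 + 6·3 + 5·1 = 3
h_109 = 6·3 + 6·1 + 5·3 = 0
h_110 = 6·0 + 6·3 + 5·1 = 10
h_111 = 6·10 + 6·0 + 5·3 = 10
h_112 = 6·10 + 6·10 + 5·0 = 3
h_113 = 6·3 + 6·10 + 5·10 = 11
h_114 = 6·11 + 6·3 + 5·10 = 4
h_115 = 6·4 + 6·11 + 5·3 = 1
h_116 = 6·1 + 6·4 + 5·11 = 7
h_117 = 6·7 + 6·1 + 5·4 = 3
h_118 = 6·3 + 6·7 + 5·1 = 0
h_119 = 6·0 + 6·3 + 5·7 = 1
h_120 = 6·1 + 6·0 + 5·3 = 8
h_121 = 6·8 + 6·1 + 5·0 = 2
h_122 = 6·2 + 6·8 + 5·1 = 0
h_123 = 6·0 + 6·2 + 5·8 = 0
h_124 = 6·0 + 6·0 + 5·2 = 10
h_125 = 6·10 + 6·0 + 5·0 = 8
h_126 = 6·8 + 6·10 + 5·0 = 4
h_127 = 6·4 + 6·8 + 5·10 = 5
h_128 = 6·5 + 6·4 + 5·8 = 3
h_129 = 6·3 + 6·5 + 5·4 = 3
h_130 = 6·3 + 6·3 + 5·5 = 9
h_131 = 6·9 + 6·3 + 5·3 = 9
h_132 = 6·9 + 6·9 + 5·3 = 6
h_133 = 6·6 + 6·9 + 5·9 = 5
h_134 = 6·5 + 6·6 + 5·9 = 7
h_135 = 6·7 + 6·5 + 5·6 = 11
h_136 = 6·11 + 6·7 + 5·5 = 3
h_137 = 6·3 + 6·11 + 5·7 = 2
h_138 = 6·2 + 6·3 + 5·11 = 7
h_139 = 6·7 + 6·2 + 5·3 = 4
h_140 = 6·4 + 6·7 + 5·2 = 11
h_141 = 6·11 + 6·4 + 5·7 = 8
h_142 = 6·8 + 6·11 + 5·4 = 4
h_143 = 6·4 + 6·8 + 5·11 = 10
h_144 = 6·10 + 6·4 + 5·8 = 7
h_145 = 6·7 + 6·10 + 5·4 = 5
h_146 = 6·5 + 6·7 + 5·10 = 5
h_147 = 6·5 + 6·5 + 5·7 = 4
h_148 = 6·4 + 6·5 + 5·5 = 1
h_149 = 6·1 + 6·4 + 5·5 = 3
h_150 = 6·3 + 6·1 + 5·4 = 5
h_151 = 6·5 + 6·3 + 5·1 = 1
h_152 = 6·1 + 6·5 + 5·3 = 12
h_153 = 6·12 + 6·1 + 5·5 = 12
h_154 = 6·12 + 6·12 + 5·1 = 6
h_155 = 6·6 + 6·12 + 5·12 = 12
h_156 = 6·12 + 6·6 + 5·12 = 12
h_157 = 6·12 + 6·12 + 5·6 = 5
h_158 = 6·5 + 6·12 + 5·12 = 6

6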